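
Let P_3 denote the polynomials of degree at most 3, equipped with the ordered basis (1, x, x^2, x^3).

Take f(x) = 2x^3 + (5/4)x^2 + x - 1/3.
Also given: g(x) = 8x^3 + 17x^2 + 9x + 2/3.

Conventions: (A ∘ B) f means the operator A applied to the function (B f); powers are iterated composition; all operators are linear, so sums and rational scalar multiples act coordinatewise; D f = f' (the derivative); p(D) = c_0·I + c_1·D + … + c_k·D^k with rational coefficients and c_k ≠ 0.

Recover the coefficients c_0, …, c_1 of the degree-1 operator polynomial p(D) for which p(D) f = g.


D^0 f = 2x^3 + (5/4)x^2 + x - 1/3
D^1 f = 6x^2 + (5/2)x + 1
matching coefficients of g against c_0 f + c_1 Df + … from the top degree down determines the c_i
solution: c_0 = 4, c_1 = 2

c_0 = 4, c_1 = 2


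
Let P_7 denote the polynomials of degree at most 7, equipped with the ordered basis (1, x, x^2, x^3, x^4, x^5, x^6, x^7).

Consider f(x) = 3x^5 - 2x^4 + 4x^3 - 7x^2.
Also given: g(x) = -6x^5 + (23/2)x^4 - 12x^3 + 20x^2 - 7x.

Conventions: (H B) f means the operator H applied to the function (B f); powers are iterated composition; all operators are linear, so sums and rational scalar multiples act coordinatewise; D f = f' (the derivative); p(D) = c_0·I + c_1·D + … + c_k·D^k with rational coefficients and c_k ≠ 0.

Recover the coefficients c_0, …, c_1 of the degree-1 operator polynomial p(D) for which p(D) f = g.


p(D) = -2·I + (1/2)·D, i.e. c_0 = -2, c_1 = 1/2

D^0 f = 3x^5 - 2x^4 + 4x^3 - 7x^2
D^1 f = 15x^4 - 8x^3 + 12x^2 - 14x
matching coefficients of g against c_0 f + c_1 Df + … from the top degree down determines the c_i
solution: c_0 = -2, c_1 = 1/2


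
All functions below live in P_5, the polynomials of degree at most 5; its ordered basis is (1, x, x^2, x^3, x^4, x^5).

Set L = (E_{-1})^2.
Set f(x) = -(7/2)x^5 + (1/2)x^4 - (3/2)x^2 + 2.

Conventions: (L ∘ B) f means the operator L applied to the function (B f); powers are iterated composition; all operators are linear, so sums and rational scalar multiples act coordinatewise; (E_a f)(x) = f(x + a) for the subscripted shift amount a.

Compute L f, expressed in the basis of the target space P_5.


E_{-1} f = -(7/2)x^5 + 18x^4 - 37x^3 + (73/2)x^2 - (33/2)x + 9/2
E_{-1} E_{-1} f = -(7/2)x^5 + (71/2)x^4 - 144x^3 + (581/2)x^2 - 290x + 116

g(x) = -(7/2)x^5 + (71/2)x^4 - 144x^3 + (581/2)x^2 - 290x + 116


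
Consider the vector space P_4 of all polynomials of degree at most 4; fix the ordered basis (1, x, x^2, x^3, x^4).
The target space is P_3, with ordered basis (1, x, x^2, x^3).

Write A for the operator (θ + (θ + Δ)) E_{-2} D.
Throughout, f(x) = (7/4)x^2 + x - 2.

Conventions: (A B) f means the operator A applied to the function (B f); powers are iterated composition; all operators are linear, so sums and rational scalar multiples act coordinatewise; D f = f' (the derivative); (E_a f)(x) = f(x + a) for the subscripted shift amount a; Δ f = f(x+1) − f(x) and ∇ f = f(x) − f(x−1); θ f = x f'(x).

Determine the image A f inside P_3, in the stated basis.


the image equals g(x) = 7x + 7/2

D f = (7/2)x + 1
E_{-2} D f = (7/2)x - 6
θ E_{-2} D f = (7/2)x
θ E_{-2} D f = (7/2)x
Δ E_{-2} D f = 7/2
(θ + Δ) E_{-2} D f = (7/2)x + 7/2
(θ + (θ + Δ)) E_{-2} D f = 7x + 7/2


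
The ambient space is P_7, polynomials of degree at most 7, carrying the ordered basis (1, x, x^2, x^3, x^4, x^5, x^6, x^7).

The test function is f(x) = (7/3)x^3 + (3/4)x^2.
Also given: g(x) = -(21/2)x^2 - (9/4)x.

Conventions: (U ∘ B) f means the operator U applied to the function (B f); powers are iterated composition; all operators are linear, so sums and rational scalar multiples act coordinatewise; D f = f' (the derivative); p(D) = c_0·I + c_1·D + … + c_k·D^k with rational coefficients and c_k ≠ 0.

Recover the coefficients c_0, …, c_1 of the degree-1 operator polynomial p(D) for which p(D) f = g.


c_0 = 0, c_1 = -3/2

D^0 f = (7/3)x^3 + (3/4)x^2
D^1 f = 7x^2 + (3/2)x
matching coefficients of g against c_0 f + c_1 Df + … from the top degree down determines the c_i
solution: c_0 = 0, c_1 = -3/2


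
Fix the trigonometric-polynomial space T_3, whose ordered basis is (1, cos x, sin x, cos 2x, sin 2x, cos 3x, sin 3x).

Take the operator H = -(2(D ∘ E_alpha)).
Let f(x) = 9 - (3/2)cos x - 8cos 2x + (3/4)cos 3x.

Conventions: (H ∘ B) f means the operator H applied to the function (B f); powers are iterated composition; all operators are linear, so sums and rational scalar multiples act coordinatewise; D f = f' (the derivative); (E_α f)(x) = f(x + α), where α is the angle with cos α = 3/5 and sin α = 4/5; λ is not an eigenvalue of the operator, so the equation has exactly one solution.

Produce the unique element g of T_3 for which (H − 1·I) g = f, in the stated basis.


write g with unknown coordinates in the stated basis and equate coefficients in (H − 1·I) g = f
solving from the highest basis element down gives g = -9 - (1/2)cos x + sin x - (568/233)cos 2x - (224/233)sin 2x + (417/16388)cos 3x + (1053/8194)sin 3x
check: H g = -2cos x + sin x - (2432/233)cos 2x - (224/233)sin 2x + (3177/4097)cos 3x + (1053/8194)sin 3x
so H g − 1·g = 9 - (3/2)cos x - 8cos 2x + (3/4)cos 3x = f ✓

g(x) = -9 - (1/2)cos x + sin x - (568/233)cos 2x - (224/233)sin 2x + (417/16388)cos 3x + (1053/8194)sin 3x


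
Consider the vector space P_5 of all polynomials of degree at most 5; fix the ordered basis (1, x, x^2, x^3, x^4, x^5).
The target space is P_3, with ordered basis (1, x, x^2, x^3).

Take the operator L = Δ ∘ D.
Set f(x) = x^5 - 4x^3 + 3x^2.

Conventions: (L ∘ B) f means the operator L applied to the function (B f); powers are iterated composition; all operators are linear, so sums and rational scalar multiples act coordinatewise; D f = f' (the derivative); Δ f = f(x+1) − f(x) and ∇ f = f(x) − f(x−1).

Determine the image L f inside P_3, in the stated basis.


the image equals g(x) = 20x^3 + 30x^2 - 4x - 1

D f = 5x^4 - 12x^2 + 6x
Δ D f = 20x^3 + 30x^2 - 4x - 1


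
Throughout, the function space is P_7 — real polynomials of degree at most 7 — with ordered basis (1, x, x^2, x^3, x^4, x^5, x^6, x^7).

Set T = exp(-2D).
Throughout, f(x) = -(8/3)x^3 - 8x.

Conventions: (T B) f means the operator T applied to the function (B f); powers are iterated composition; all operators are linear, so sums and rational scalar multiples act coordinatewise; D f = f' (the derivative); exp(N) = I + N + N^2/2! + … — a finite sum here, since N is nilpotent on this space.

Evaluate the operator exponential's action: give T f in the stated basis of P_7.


order-1 term: 16x^2 + 16
order-2 term: -32x
order-3 term: 64/3
the series for exp(-2D) f terminates at order 3
exp(-2D) f = -(8/3)x^3 + 16x^2 - 40x + 112/3

the image equals g(x) = -(8/3)x^3 + 16x^2 - 40x + 112/3


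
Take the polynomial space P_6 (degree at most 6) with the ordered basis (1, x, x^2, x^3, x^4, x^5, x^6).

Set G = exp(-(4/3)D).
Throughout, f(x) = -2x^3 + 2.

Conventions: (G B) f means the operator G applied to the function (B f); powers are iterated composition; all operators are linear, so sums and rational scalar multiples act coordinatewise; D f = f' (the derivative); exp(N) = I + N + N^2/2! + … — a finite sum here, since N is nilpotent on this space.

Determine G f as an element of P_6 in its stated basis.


order-1 term: 8x^2
order-2 term: -(32/3)x
order-3 term: 128/27
the series for exp(-(4/3)D) f terminates at order 3
exp(-(4/3)D) f = -2x^3 + 8x^2 - (32/3)x + 182/27

the image equals g(x) = -2x^3 + 8x^2 - (32/3)x + 182/27


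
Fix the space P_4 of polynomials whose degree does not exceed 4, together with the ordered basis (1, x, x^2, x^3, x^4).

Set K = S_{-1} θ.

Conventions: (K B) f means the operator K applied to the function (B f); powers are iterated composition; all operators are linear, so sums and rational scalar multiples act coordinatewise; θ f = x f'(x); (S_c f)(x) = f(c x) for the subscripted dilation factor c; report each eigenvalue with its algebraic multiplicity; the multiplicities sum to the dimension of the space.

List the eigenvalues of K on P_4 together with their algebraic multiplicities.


image of 1: 0
image of x: -x
image of x^2: 2x^2
image of x^3: -3x^3
image of x^4: 4x^4
the matrix is upper triangular; its diagonal is (0, -1, 2, -3, 4)
for a triangular matrix the eigenvalues are the diagonal entries, with algebraic multiplicity their repetition count

λ = -3 (multiplicity 1), λ = -1 (multiplicity 1), λ = 0 (multiplicity 1), λ = 2 (multiplicity 1), λ = 4 (multiplicity 1)


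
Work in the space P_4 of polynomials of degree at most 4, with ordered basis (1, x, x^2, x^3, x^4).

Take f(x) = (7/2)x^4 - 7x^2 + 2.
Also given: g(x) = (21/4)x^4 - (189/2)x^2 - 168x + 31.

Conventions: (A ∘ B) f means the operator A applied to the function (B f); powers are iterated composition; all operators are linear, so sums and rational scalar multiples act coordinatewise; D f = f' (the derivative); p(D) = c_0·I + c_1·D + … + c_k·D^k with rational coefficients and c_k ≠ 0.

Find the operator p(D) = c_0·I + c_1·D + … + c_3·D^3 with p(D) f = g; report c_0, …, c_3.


D^0 f = (7/2)x^4 - 7x^2 + 2
D^1 f = 14x^3 - 14x
D^2 f = 42x^2 - 14
D^3 f = 84x
matching coefficients of g against c_0 f + c_1 Df + … from the top degree down determines the c_i
solution: c_0 = 3/2, c_1 = 0, c_2 = -2, c_3 = -2

c_0 = 3/2, c_1 = 0, c_2 = -2, c_3 = -2


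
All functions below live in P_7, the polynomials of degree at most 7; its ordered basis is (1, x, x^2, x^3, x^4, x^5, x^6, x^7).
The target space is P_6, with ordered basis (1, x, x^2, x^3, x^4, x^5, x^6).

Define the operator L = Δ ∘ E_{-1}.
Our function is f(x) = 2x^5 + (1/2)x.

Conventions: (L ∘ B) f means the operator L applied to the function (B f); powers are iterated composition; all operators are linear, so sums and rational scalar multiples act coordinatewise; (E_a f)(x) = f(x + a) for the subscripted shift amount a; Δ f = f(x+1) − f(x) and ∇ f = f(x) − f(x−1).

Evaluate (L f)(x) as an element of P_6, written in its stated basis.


E_{-1} f = 2x^5 - 10x^4 + 20x^3 - 20x^2 + (21/2)x - 5/2
Δ E_{-1} f = 10x^4 - 20x^3 + 20x^2 - 10x + 5/2

the image equals g(x) = 10x^4 - 20x^3 + 20x^2 - 10x + 5/2


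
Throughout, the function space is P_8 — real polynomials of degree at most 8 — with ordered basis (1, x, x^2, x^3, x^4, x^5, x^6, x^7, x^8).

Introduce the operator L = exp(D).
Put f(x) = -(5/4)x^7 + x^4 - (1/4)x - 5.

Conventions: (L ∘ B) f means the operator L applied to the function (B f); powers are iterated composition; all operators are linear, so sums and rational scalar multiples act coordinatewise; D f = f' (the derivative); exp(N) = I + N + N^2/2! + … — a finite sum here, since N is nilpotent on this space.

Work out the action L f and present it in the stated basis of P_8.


order-1 term: -(35/4)x^6 + 4x^3 - 1/4
order-2 term: -(105/4)x^5 + 6x^2
order-3 term: -(175/4)x^4 + 4x
order-4 term: -(175/4)x^3 + 1
order-5 term: -(105/4)x^2
order-6 term: -(35/4)x
order-7 term: -5/4
the series for exp(D) f terminates at order 7
exp(D) f = -(5/4)x^7 - (35/4)x^6 - (105/4)x^5 - (171/4)x^4 - (159/4)x^3 - (81/4)x^2 - 5x - 11/2

g(x) = -(5/4)x^7 - (35/4)x^6 - (105/4)x^5 - (171/4)x^4 - (159/4)x^3 - (81/4)x^2 - 5x - 11/2


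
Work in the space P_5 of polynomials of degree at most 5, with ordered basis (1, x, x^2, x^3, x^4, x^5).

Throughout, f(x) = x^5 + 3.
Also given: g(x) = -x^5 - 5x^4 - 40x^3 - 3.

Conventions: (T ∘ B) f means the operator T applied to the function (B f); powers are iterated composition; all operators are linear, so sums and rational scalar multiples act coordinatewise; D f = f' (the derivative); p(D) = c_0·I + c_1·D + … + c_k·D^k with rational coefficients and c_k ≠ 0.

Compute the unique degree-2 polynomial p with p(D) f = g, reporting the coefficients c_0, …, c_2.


p(D) = -I − D − 2·D^2, i.e. c_0 = -1, c_1 = -1, c_2 = -2

D^0 f = x^5 + 3
D^1 f = 5x^4
D^2 f = 20x^3
matching coefficients of g against c_0 f + c_1 Df + … from the top degree down determines the c_i
solution: c_0 = -1, c_1 = -1, c_2 = -2


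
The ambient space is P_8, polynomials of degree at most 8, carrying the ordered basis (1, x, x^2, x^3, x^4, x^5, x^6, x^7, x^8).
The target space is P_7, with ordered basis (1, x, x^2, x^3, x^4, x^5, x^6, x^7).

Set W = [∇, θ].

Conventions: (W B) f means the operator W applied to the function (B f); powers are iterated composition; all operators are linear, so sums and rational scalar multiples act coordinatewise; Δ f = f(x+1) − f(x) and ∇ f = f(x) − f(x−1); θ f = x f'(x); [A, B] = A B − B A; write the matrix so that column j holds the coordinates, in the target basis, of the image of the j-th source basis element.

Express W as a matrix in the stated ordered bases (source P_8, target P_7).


image of 1: 0
image of x: 1
image of x^2: 2x - 2
image of x^3: 3x^2 - 6x + 3
image of x^4: 4x^3 - 12x^2 + 12x - 4
image of x^5: 5x^4 - 20x^3 + 30x^2 - 20x + 5
image of x^6: 6x^5 - 30x^4 + 60x^3 - 60x^2 + 30x - 6
image of x^7: 7x^6 - 42x^5 + 105x^4 - 140x^3 + 105x^2 - 42x + 7
image of x^8: 8x^7 - 56x^6 + 168x^5 - 280x^4 + 280x^3 - 168x^2 + 56x - 8
each image's coordinates form column j of the matrix

the matrix is [[0, 1, -2, 3, -4, 5, -6, 7, -8]; [0, 0, 2, -6, 12, -20, 30, -42, 56]; [0, 0, 0, 3, -12, 30, -60, 105, -168]; [0, 0, 0, 0, 4, -20, 60, -140, 280]; [0, 0, 0, 0, 0, 5, -30, 105, -280]; [0, 0, 0, 0, 0, 0, 6, -42, 168]; [0, 0, 0, 0, 0, 0, 0, 7, -56]; [0, 0, 0, 0, 0, 0, 0, 0, 8]] (rows listed top to bottom)


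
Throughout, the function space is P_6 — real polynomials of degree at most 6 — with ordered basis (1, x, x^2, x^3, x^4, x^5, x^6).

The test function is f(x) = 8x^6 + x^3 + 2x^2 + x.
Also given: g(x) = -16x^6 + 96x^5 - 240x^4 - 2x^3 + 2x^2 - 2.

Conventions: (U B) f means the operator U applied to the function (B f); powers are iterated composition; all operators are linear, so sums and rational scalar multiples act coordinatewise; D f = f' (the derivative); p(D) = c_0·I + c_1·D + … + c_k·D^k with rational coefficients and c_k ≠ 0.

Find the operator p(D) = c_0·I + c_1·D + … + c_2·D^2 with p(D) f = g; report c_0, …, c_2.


c_0 = -2, c_1 = 2, c_2 = -1

D^0 f = 8x^6 + x^3 + 2x^2 + x
D^1 f = 48x^5 + 3x^2 + 4x + 1
D^2 f = 240x^4 + 6x + 4
matching coefficients of g against c_0 f + c_1 Df + … from the top degree down determines the c_i
solution: c_0 = -2, c_1 = 2, c_2 = -1


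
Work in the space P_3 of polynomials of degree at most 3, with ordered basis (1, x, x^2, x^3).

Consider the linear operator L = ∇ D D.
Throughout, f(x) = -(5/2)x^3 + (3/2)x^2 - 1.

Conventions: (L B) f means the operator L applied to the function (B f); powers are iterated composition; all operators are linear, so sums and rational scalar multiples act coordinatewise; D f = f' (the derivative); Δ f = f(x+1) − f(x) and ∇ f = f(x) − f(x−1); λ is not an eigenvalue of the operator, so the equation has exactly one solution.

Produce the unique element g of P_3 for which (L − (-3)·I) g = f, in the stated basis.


write g with unknown coordinates in the stated basis and equate coefficients in (L − (-3)·I) g = f
solving from the highest basis element down gives g = -(5/6)x^3 + (1/2)x^2 + 4/3
check: L g = -5
so L g − (-3)·g = -(5/2)x^3 + (3/2)x^2 - 1 = f ✓

the image equals g(x) = -(5/6)x^3 + (1/2)x^2 + 4/3


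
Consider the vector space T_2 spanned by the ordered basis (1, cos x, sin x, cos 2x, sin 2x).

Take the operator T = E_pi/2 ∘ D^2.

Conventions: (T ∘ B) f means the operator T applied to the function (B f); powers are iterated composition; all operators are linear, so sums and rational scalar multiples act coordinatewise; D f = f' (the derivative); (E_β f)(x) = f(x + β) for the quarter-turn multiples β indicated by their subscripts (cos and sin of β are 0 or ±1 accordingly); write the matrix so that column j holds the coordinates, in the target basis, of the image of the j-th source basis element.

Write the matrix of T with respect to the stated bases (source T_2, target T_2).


the matrix is [[0, 0, 0, 0, 0]; [0, 0, -1, 0, 0]; [0, 1, 0, 0, 0]; [0, 0, 0, 4, 0]; [0, 0, 0, 0, 4]] (rows listed top to bottom)

image of 1: 0
image of cos x: sin x
image of sin x: -cos x
image of cos 2x: 4cos 2x
image of sin 2x: 4sin 2x
each image's coordinates form column j of the matrix


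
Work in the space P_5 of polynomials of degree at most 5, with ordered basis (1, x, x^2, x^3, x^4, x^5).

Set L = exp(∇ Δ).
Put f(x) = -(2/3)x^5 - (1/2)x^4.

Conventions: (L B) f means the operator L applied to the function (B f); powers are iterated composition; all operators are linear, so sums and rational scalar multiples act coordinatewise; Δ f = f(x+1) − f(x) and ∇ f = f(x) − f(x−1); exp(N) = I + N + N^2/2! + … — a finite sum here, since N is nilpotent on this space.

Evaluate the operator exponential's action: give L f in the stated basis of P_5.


the image equals g(x) = -(2/3)x^5 - (1/2)x^4 - (40/3)x^3 - 6x^2 - (140/3)x - 7

order-1 term: -(40/3)x^3 - 6x^2 - (20/3)x - 1
order-2 term: -40x - 6
the series for exp(∇ Δ) f terminates at order 2
exp(∇ Δ) f = -(2/3)x^5 - (1/2)x^4 - (40/3)x^3 - 6x^2 - (140/3)x - 7


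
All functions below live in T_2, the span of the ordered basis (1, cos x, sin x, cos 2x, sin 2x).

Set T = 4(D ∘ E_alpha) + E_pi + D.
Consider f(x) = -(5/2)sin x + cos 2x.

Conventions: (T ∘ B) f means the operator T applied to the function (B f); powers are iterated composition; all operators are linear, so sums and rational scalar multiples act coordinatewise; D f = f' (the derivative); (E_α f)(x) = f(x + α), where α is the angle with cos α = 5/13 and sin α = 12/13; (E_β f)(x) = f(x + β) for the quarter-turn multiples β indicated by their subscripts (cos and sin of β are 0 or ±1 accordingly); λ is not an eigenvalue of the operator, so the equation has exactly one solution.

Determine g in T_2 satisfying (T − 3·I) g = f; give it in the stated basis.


g(x) = (165/1706)cos x + (250/853)sin x - (649/6100)cos 2x - (307/6100)sin 2x

write g with unknown coordinates in the stated basis and equate coefficients in (T − 3·I) g = f
solving from the highest basis element down gives g = (165/1706)cos x + (250/853)sin x - (649/6100)cos 2x - (307/6100)sin 2x
check: T g = (495/1706)cos x - (2765/1706)sin x + (4153/6100)cos 2x - (921/6100)sin 2x
so T g − 3·g = -(5/2)sin x + cos 2x = f ✓


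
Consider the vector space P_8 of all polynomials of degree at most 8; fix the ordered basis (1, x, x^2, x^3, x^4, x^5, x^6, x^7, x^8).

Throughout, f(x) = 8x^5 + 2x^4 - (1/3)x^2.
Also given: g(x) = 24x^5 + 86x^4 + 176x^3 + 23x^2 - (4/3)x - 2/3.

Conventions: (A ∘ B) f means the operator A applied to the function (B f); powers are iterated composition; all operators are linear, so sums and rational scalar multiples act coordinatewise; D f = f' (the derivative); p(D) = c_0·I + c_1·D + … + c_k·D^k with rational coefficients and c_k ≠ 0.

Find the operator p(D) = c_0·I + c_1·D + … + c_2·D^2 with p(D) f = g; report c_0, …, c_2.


D^0 f = 8x^5 + 2x^4 - (1/3)x^2
D^1 f = 40x^4 + 8x^3 - (2/3)x
D^2 f = 160x^3 + 24x^2 - 2/3
matching coefficients of g against c_0 f + c_1 Df + … from the top degree down determines the c_i
solution: c_0 = 3, c_1 = 2, c_2 = 1

p(D) = 3·I + 2·D + D^2, i.e. c_0 = 3, c_1 = 2, c_2 = 1


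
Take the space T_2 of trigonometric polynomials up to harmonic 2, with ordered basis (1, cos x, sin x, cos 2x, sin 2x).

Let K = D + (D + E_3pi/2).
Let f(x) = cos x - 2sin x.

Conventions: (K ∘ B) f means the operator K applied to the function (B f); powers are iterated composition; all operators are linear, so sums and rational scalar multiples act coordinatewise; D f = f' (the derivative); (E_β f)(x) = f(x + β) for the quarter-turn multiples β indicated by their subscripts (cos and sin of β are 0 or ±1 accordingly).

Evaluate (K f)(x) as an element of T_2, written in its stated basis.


g(x) = -2cos x - sin x

D f = -2cos x - sin x
D f = -2cos x - sin x
E_3pi/2 f = 2cos x + sin x
(D + E_3pi/2) f = 0
(D + (D + E_3pi/2)) f = -2cos x - sin x


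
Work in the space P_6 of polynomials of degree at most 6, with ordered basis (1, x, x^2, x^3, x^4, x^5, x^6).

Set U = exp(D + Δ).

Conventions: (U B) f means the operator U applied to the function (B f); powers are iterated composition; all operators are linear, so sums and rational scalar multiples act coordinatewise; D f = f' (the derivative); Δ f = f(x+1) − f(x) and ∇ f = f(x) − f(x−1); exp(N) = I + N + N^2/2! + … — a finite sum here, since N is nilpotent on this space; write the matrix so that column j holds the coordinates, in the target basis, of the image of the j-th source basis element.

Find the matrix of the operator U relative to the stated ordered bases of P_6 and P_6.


image of 1: 1
image of x: x + 2
image of x^2: x^2 + 4x + 5
image of x^3: x^3 + 6x^2 + 15x + 15
image of x^4: x^4 + 8x^3 + 30x^2 + 60x + 52
image of x^5: x^5 + 10x^4 + 50x^3 + 150x^2 + 260x + 203
image of x^6: x^6 + 12x^5 + 75x^4 + 300x^3 + 780x^2 + 1218x + 877
each image's coordinates form column j of the matrix

the matrix is [[1, 2, 5, 15, 52, 203, 877]; [0, 1, 4, 15, 60, 260, 1218]; [0, 0, 1, 6, 30, 150, 780]; [0, 0, 0, 1, 8, 50, 300]; [0, 0, 0, 0, 1, 10, 75]; [0, 0, 0, 0, 0, 1, 12]; [0, 0, 0, 0, 0, 0, 1]] (rows listed top to bottom)


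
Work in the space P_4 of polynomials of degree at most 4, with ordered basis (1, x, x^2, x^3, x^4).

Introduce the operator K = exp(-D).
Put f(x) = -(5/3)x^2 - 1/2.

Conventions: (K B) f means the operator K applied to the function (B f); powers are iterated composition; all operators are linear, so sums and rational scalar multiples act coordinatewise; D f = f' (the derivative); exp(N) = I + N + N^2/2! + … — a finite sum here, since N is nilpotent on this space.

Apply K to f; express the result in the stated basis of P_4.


g(x) = -(5/3)x^2 + (10/3)x - 13/6

order-1 term: (10/3)x
order-2 term: -5/3
the series for exp(-D) f terminates at order 2
exp(-D) f = -(5/3)x^2 + (10/3)x - 13/6


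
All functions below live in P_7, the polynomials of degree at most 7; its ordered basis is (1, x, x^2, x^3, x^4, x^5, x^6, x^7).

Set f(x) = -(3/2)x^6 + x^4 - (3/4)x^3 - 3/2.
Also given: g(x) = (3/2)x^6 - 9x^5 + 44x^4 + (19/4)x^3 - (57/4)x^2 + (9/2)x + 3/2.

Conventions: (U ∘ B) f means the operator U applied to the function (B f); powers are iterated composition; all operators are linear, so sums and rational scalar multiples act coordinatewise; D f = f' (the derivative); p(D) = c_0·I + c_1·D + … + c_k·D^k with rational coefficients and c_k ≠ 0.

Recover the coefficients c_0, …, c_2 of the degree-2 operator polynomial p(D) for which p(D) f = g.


D^0 f = -(3/2)x^6 + x^4 - (3/4)x^3 - 3/2
D^1 f = -9x^5 + 4x^3 - (9/4)x^2
D^2 f = -45x^4 + 12x^2 - (9/2)x
matching coefficients of g against c_0 f + c_1 Df + … from the top degree down determines the c_i
solution: c_0 = -1, c_1 = 1, c_2 = -1

p(D) = -I + D − D^2, i.e. c_0 = -1, c_1 = 1, c_2 = -1


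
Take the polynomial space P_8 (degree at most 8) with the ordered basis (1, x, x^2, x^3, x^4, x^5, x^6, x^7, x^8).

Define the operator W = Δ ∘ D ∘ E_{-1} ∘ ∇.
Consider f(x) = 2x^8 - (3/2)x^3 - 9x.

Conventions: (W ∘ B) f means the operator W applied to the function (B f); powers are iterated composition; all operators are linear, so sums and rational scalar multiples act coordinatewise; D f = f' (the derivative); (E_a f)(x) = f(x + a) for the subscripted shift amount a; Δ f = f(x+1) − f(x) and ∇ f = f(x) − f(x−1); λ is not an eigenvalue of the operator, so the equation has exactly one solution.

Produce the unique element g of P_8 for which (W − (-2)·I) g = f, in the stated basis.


the result is g(x) = x^8 - 168x^5 + 840x^4 - (7843/4)x^3 + 7560x^2 - (43801/2)x + 89385/4

write g with unknown coordinates in the stated basis and equate coefficients in (W − (-2)·I) g = f
solving from the highest basis element down gives g = x^8 - 168x^5 + 840x^4 - (7843/4)x^3 + 7560x^2 - (43801/2)x + 89385/4
check: W g = 336x^5 - 1680x^4 + 3920x^3 - 15120x^2 + 43792x - 89385/2
so W g − (-2)·g = 2x^8 - (3/2)x^3 - 9x = f ✓


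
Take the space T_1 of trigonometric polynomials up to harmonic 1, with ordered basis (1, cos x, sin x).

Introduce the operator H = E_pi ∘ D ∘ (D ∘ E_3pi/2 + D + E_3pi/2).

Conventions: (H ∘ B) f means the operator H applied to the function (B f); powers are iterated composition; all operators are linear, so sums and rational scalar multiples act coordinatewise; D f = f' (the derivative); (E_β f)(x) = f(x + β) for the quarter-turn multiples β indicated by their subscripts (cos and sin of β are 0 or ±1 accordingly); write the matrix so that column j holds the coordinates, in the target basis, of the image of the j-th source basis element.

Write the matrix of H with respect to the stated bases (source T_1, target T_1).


the matrix is [[0, 0, 0]; [0, 0, -1]; [0, 1, 0]] (rows listed top to bottom)

image of 1: 0
image of cos x: sin x
image of sin x: -cos x
each image's coordinates form column j of the matrix


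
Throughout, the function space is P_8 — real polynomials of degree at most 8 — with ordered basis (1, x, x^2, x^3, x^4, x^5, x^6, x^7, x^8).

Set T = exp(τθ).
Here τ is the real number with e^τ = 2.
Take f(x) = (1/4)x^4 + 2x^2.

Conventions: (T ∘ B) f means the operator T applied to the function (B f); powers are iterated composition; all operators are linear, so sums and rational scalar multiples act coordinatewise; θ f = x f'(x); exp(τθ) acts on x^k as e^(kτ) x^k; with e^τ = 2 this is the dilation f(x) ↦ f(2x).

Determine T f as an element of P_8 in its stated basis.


exp(τθ) x^k = e^(kτ) x^k; with e^τ = 2 this sends x^k to 2^k x^k
x^2 ↦ 4 x^2
x^4 ↦ 16 x^4
applying this coordinatewise to f: exp(τθ) f = 4x^4 + 8x^2

g(x) = 4x^4 + 8x^2


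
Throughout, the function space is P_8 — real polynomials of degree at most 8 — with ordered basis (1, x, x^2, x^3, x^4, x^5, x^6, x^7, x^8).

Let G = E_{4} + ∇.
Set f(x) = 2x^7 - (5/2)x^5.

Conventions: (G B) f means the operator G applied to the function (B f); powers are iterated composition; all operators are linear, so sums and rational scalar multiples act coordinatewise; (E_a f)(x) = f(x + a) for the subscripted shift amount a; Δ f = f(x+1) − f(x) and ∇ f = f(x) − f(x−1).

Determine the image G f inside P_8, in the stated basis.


g(x) = 2x^7 + 70x^6 + (1255/2)x^5 + (8975/2)x^4 + 17475x^3 + 41425x^2 + (108285/2)x + 60415/2

E_{4} f = 2x^7 + 56x^6 + (1339/2)x^5 + 4430x^4 + 17520x^3 + 41408x^2 + 54144x + 30208
∇ f = 14x^6 - 42x^5 + (115/2)x^4 - 45x^3 + 17x^2 - (3/2)x - 1/2
(E_{4} + ∇) f = 2x^7 + 70x^6 + (1255/2)x^5 + (8975/2)x^4 + 17475x^3 + 41425x^2 + (108285/2)x + 60415/2


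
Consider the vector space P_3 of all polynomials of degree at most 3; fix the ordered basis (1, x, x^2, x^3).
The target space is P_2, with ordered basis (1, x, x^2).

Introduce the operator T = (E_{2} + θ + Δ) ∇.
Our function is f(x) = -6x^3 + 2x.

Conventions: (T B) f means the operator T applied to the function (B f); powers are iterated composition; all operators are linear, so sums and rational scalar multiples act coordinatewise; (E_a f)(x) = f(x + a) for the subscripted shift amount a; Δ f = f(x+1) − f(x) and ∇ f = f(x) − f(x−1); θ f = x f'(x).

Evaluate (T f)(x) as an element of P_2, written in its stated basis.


the image equals g(x) = -54x^2 - 72x - 40

∇ f = -18x^2 + 18x - 4
E_{2} ∇ f = -18x^2 - 54x - 40
θ ∇ f = -36x^2 + 18x
Δ ∇ f = -36x
(E_{2} + θ + Δ) ∇ f = -54x^2 - 72x - 40


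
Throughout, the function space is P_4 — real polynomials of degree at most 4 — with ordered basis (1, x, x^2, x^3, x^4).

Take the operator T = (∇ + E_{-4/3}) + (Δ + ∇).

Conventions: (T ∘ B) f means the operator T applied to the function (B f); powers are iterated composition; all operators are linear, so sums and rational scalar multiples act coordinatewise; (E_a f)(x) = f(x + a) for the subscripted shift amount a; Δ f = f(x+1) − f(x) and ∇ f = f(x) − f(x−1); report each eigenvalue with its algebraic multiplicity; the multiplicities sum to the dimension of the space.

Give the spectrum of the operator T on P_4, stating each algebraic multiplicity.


image of 1: 1
image of x: x + 5/3
image of x^2: x^2 + (10/3)x + 7/9
image of x^3: x^3 + 5x^2 + (7/3)x + 17/27
image of x^4: x^4 + (20/3)x^3 + (14/3)x^2 + (68/27)x + 175/81
the matrix is upper triangular; its diagonal is (1, 1, 1, 1, 1)
for a triangular matrix the eigenvalues are the diagonal entries, with algebraic multiplicity their repetition count

λ = 1 (multiplicity 5)


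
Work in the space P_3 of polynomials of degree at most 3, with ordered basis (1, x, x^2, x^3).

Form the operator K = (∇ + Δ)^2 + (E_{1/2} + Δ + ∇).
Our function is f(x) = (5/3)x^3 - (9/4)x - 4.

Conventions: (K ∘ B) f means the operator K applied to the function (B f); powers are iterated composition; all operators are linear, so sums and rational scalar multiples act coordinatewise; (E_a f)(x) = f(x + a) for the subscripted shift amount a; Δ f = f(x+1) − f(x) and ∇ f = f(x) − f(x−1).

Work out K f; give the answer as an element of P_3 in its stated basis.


g(x) = (5/3)x^3 + (25/2)x^2 + 39x - 73/12

∇ f = 5x^2 - 5x - 7/12
Δ f = 5x^2 + 5x - 7/12
(∇ + Δ) f = 10x^2 - 7/6
∇ (∇ + Δ) f = 20x - 10
Δ (∇ + Δ) f = 20x + 10
(∇ + Δ) (∇ + Δ) f = 40x
E_{1/2} f = (5/3)x^3 + (5/2)x^2 - x - 59/12
Δ f = 5x^2 + 5x - 7/12
∇ f = 5x^2 - 5x - 7/12
(E_{1/2} + Δ + ∇) f = (5/3)x^3 + (25/2)x^2 - x - 73/12
((∇ + Δ)^2 + (E_{1/2} + Δ + ∇)) f = (5/3)x^3 + (25/2)x^2 + 39x - 73/12


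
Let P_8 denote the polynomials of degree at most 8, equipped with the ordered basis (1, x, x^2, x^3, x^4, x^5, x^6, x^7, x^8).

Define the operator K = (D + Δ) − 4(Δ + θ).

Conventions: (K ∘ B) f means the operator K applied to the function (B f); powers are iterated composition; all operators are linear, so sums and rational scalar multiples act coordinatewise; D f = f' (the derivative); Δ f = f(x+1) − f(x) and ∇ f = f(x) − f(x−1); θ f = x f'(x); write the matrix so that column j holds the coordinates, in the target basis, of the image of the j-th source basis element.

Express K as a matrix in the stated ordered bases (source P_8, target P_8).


the matrix is [[0, -2, -3, -3, -3, -3, -3, -3, -3]; [0, -4, -4, -9, -12, -15, -18, -21, -24]; [0, 0, -8, -6, -18, -30, -45, -63, -84]; [0, 0, 0, -12, -8, -30, -60, -105, -168]; [0, 0, 0, 0, -16, -10, -45, -105, -210]; [0, 0, 0, 0, 0, -20, -12, -63, -168]; [0, 0, 0, 0, 0, 0, -24, -14, -84]; [0, 0, 0, 0, 0, 0, 0, -28, -16]; [0, 0, 0, 0, 0, 0, 0, 0, -32]] (rows listed top to bottom)

image of 1: 0
image of x: -4x - 2
image of x^2: -8x^2 - 4x - 3
image of x^3: -12x^3 - 6x^2 - 9x - 3
image of x^4: -16x^4 - 8x^3 - 18x^2 - 12x - 3
image of x^5: -20x^5 - 10x^4 - 30x^3 - 30x^2 - 15x - 3
image of x^6: -24x^6 - 12x^5 - 45x^4 - 60x^3 - 45x^2 - 18x - 3
image of x^7: -28x^7 - 14x^6 - 63x^5 - 105x^4 - 105x^3 - 63x^2 - 21x - 3
image of x^8: -32x^8 - 16x^7 - 84x^6 - 168x^5 - 210x^4 - 168x^3 - 84x^2 - 24x - 3
each image's coordinates form column j of the matrix


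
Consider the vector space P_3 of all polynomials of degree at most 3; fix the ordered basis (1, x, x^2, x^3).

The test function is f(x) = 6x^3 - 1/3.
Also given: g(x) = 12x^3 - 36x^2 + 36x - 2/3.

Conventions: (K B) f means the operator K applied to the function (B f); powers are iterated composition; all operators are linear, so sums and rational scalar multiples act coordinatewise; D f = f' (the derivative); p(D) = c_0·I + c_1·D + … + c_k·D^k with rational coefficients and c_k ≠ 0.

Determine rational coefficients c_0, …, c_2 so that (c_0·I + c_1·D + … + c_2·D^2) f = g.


D^0 f = 6x^3 - 1/3
D^1 f = 18x^2
D^2 f = 36x
matching coefficients of g against c_0 f + c_1 Df + … from the top degree down determines the c_i
solution: c_0 = 2, c_1 = -2, c_2 = 1

c_0 = 2, c_1 = -2, c_2 = 1


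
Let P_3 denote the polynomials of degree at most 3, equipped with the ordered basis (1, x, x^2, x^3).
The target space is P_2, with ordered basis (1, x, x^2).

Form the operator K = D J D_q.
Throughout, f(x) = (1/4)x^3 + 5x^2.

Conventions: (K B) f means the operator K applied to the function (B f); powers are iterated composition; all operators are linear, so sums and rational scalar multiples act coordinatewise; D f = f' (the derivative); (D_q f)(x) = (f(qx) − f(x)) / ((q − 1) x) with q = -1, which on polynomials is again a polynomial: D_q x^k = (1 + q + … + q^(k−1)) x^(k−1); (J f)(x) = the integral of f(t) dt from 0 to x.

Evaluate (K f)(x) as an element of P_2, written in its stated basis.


D_q f = (1/4)x^2
J D_q f = (1/12)x^3
D (J D_q) f = (1/4)x^2

the image equals g(x) = (1/4)x^2


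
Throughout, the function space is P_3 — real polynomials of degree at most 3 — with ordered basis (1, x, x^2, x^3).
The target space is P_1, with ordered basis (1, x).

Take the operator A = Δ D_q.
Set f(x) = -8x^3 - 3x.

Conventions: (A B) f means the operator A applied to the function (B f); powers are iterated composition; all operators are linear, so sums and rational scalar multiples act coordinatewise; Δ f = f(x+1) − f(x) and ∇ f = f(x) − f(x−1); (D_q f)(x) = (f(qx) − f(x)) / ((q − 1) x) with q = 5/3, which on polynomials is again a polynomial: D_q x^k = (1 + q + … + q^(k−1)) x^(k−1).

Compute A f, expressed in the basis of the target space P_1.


D_q f = -(392/9)x^2 - 3
Δ D_q f = -(784/9)x - 392/9

the image equals g(x) = -(784/9)x - 392/9


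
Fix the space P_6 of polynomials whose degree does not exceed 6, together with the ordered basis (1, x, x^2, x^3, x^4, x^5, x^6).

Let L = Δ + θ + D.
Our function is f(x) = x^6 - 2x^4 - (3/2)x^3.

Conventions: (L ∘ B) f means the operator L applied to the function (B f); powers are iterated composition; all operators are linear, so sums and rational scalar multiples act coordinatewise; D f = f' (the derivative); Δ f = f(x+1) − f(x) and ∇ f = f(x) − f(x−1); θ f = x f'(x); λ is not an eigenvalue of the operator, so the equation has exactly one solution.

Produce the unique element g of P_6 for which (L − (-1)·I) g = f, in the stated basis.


write g with unknown coordinates in the stated basis and equate coefficients in (L − (-1)·I) g = f
solving from the highest basis element down gives g = (1/7)x^6 - (2/7)x^5 - (9/35)x^4 + (39/280)x^3 + (199/420)x^2 - (599/1680)x + 1/2
check: L g = (6/7)x^6 + (2/7)x^5 - (61/35)x^4 - (459/280)x^3 - (199/420)x^2 + (599/1680)x - 1/2
so L g − (-1)·g = x^6 - 2x^4 - (3/2)x^3 = f ✓

the image equals g(x) = (1/7)x^6 - (2/7)x^5 - (9/35)x^4 + (39/280)x^3 + (199/420)x^2 - (599/1680)x + 1/2


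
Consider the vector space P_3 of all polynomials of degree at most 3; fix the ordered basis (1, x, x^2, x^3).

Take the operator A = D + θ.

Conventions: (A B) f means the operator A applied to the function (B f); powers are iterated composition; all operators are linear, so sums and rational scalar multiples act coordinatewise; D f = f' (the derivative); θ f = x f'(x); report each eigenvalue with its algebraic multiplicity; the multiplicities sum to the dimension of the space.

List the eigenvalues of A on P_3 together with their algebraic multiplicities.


image of 1: 0
image of x: x + 1
image of x^2: 2x^2 + 2x
image of x^3: 3x^3 + 3x^2
the matrix is upper triangular; its diagonal is (0, 1, 2, 3)
for a triangular matrix the eigenvalues are the diagonal entries, with algebraic multiplicity their repetition count

λ = 0 (multiplicity 1), λ = 1 (multiplicity 1), λ = 2 (multiplicity 1), λ = 3 (multiplicity 1)


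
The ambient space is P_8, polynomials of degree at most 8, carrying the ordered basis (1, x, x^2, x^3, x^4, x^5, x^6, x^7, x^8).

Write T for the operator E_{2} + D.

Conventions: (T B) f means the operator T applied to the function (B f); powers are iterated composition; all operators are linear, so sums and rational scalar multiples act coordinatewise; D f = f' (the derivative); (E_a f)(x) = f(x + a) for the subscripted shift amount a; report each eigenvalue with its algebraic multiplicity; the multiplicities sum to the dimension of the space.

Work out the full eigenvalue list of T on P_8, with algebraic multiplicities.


image of 1: 1
image of x: x + 3
image of x^2: x^2 + 6x + 4
image of x^3: x^3 + 9x^2 + 12x + 8
image of x^4: x^4 + 12x^3 + 24x^2 + 32x + 16
image of x^5: x^5 + 15x^4 + 40x^3 + 80x^2 + 80x + 32
image of x^6: x^6 + 18x^5 + 60x^4 + 160x^3 + 240x^2 + 192x + 64
image of x^7: x^7 + 21x^6 + 84x^5 + 280x^4 + 560x^3 + 672x^2 + 448x + 128
image of x^8: x^8 + 24x^7 + 112x^6 + 448x^5 + 1120x^4 + 1792x^3 + 1792x^2 + 1024x + 256
the matrix is upper triangular; its diagonal is (1, 1, 1, 1, 1, 1, 1, 1, 1)
for a triangular matrix the eigenvalues are the diagonal entries, with algebraic multiplicity their repetition count

λ = 1 (multiplicity 9)


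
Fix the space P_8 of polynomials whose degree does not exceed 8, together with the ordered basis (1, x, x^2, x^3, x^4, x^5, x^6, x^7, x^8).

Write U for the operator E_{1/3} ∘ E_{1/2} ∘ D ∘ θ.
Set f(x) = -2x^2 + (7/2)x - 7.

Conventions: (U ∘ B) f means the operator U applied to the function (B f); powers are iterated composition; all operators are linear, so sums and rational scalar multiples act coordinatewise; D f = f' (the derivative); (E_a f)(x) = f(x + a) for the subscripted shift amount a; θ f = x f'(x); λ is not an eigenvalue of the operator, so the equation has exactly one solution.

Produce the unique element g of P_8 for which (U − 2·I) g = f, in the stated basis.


write g with unknown coordinates in the stated basis and equate coefficients in (U − 2·I) g = f
solving from the highest basis element down gives g = x^2 + (1/4)x + 127/24
check: U g = 4x + 43/12
so U g − 2·g = -2x^2 + (7/2)x - 7 = f ✓

the result is g(x) = x^2 + (1/4)x + 127/24


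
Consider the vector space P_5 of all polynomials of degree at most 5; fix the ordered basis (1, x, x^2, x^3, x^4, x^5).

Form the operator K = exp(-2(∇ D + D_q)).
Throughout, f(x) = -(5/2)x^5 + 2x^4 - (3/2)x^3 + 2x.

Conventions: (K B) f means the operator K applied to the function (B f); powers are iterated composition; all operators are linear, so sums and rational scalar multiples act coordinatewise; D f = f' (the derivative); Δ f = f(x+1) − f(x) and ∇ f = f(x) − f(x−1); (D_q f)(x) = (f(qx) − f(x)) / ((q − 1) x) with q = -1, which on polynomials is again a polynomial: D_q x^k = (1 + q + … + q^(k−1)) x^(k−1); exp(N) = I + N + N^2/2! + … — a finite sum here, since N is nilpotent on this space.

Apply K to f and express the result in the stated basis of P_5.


order-1 term: 5x^4 + 100x^3 - 195x^2 + 166x - 54
order-2 term: -160x^2 - 540x + 504
order-3 term: 1720/3
the series for exp(-2(∇ D + D_q)) f terminates at order 3
exp(-2(∇ D + D_q)) f = -(5/2)x^5 + 7x^4 + (197/2)x^3 - 355x^2 - 372x + 3070/3

the image equals g(x) = -(5/2)x^5 + 7x^4 + (197/2)x^3 - 355x^2 - 372x + 3070/3


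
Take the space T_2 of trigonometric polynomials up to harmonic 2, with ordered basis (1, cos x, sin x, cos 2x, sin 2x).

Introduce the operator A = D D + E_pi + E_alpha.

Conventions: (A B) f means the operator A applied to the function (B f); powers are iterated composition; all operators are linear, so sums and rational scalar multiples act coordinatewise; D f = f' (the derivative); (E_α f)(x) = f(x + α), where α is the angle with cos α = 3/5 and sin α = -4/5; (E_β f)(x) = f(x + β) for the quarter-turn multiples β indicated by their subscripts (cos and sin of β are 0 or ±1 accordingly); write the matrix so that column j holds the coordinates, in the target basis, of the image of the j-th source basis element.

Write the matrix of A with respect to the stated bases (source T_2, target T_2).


image of 1: 2
image of cos x: -(7/5)cos x + (4/5)sin x
image of sin x: -(4/5)cos x - (7/5)sin x
image of cos 2x: -(82/25)cos 2x + (24/25)sin 2x
image of sin 2x: -(24/25)cos 2x - (82/25)sin 2x
each image's coordinates form column j of the matrix

the matrix is [[2, 0, 0, 0, 0]; [0, -7/5, -4/5, 0, 0]; [0, 4/5, -7/5, 0, 0]; [0, 0, 0, -82/25, -24/25]; [0, 0, 0, 24/25, -82/25]] (rows listed top to bottom)
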